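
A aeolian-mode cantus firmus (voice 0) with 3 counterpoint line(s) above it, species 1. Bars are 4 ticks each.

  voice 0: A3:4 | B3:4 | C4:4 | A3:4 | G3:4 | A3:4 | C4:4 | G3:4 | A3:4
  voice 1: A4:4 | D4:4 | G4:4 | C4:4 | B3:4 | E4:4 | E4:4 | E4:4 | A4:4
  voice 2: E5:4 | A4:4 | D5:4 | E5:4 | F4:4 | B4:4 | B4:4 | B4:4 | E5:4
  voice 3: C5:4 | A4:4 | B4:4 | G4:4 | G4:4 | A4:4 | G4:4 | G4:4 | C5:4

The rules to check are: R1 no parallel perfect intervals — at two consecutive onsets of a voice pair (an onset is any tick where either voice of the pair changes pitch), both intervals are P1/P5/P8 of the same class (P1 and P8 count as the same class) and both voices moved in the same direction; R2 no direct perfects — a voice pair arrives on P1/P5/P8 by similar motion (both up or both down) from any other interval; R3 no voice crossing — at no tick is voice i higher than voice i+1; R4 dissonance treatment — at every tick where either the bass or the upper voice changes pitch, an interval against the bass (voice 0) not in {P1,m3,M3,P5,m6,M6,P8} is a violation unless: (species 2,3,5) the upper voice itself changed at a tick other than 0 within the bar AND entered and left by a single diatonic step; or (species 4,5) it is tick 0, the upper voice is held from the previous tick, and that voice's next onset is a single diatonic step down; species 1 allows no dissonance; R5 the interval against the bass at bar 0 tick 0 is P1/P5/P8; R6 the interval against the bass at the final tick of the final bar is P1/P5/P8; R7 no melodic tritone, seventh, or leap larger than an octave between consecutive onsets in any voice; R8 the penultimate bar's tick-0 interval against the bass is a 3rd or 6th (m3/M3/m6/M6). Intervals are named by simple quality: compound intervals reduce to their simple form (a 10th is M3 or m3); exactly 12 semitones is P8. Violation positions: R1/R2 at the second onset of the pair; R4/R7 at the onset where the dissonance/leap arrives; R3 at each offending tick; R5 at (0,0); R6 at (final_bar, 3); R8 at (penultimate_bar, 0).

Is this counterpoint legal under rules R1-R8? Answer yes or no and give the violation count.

No (53 violations)

bar 0: v0=A3 v1=A4 v2=E5 v3=C5 (m3)
bar 1: v0=B3 v1=D4 v2=A4 v3=A4 (m7)
bar 2: v0=C4 v1=G4 v2=D5 v3=B4 (M7)
bar 3: v0=A3 v1=C4 v2=E5 v3=G4 (m7)
bar 4: v0=G3 v1=B3 v2=F4 v3=G4 (P8)
bar 5: v0=A3 v1=E4 v2=B4 v3=A4 (P8)
bar 6: v0=C4 v1=E4 v2=B4 v3=G4 (P5)
bar 7: v0=G3 v1=E4 v2=B4 v3=G4 (P8)
bar 8: v0=A3 v1=A4 v2=E5 v3=C5 (m3)
  R3 @ bar0.0: E5 above C5
  R5 @ bar0.0: opens on m3
  R3 @ bar0.1: E5 above C5
  R3 @ bar0.2: E5 above C5
  R3 @ bar0.3: E5 above C5
  R1 @ bar1.0: A4/E5 P5 -> D4/A4 P5 similar
  R2 @ bar1.0: A4/C5 m3 -> D4/A4 P5 similar
  R2 @ bar1.0: E5/C5 M3 -> A4/A4 P1 similar
  R4 @ bar1.0: B3/A4 m7 untreated
  R4 @ bar1.0: B3/A4 m7 untreated
  R1 @ bar2.0: D4/A4 P5 -> G4/D5 P5 similar
  R2 @ bar2.0: B3/D4 m3 -> C4/G4 P5 similar
  R3 @ bar2.0: D5 above B4
  R4 @ bar2.0: C4/D5 M2 untreated
  R4 @ bar2.0: C4/B4 M7 untreated
  R3 @ bar2.1: D5 above B4
  R3 @ bar2.2: D5 above B4
  R3 @ bar2.3: D5 above B4
  R2 @ bar3.0: G4/B4 M3 -> C4/G4 P5 similar
  R3 @ bar3.0: E5 above G4
  R4 @ bar3.0: A3/G4 m7 untreated
  R3 @ bar3.1: E5 above G4
  R3 @ bar3.2: E5 above G4
  R3 @ bar3.3: E5 above G4
  R4 @ bar4.0: G3/F4 m7 untreated
  R7 @ bar4.0: E5->F4 leap 11st
  R1 @ bar5.0: G3/G4 P8 -> A3/A4 P8 similar
  R2 @ bar5.0: G3/B3 M3 -> A3/E4 P5 similar
  R2 @ bar5.0: B3/F4 TT -> E4/B4 P5 similar
  R3 @ bar5.0: B4 above A4
  R4 @ bar5.0: A3/B4 M2 untreated
  R7 @ bar5.0: F4->B4 leap 6st
  R3 @ bar5.1: B4 above A4
  R3 @ bar5.2: B4 above A4
  R3 @ bar5.3: B4 above A4
  R3 @ bar6.0: B4 above G4
  R4 @ bar6.0: C4/B4 M7 untreated
  R3 @ bar6.1: B4 above G4
  R3 @ bar6.2: B4 above G4
  R3 @ bar6.3: B4 above G4
  R3 @ bar7.0: B4 above G4
  R8 @ bar7.0: penult P8 not 3rd/6th
  R3 @ bar7.1: B4 above G4
  R3 @ bar7.2: B4 above G4
  R3 @ bar7.3: B4 above G4
  R1 @ bar8.0: E4/B4 P5 -> A4/E5 P5 similar
  R2 @ bar8.0: G3/E4 M6 -> A3/A4 P8 similar
  R2 @ bar8.0: G3/B4 M3 -> A3/E5 P5 similar
  R3 @ bar8.0: E5 above C5
  R3 @ bar8.1: E5 above C5
  R3 @ bar8.2: E5 above C5
  R3 @ bar8.3: E5 above C5
  R6 @ bar8.3: closes on m3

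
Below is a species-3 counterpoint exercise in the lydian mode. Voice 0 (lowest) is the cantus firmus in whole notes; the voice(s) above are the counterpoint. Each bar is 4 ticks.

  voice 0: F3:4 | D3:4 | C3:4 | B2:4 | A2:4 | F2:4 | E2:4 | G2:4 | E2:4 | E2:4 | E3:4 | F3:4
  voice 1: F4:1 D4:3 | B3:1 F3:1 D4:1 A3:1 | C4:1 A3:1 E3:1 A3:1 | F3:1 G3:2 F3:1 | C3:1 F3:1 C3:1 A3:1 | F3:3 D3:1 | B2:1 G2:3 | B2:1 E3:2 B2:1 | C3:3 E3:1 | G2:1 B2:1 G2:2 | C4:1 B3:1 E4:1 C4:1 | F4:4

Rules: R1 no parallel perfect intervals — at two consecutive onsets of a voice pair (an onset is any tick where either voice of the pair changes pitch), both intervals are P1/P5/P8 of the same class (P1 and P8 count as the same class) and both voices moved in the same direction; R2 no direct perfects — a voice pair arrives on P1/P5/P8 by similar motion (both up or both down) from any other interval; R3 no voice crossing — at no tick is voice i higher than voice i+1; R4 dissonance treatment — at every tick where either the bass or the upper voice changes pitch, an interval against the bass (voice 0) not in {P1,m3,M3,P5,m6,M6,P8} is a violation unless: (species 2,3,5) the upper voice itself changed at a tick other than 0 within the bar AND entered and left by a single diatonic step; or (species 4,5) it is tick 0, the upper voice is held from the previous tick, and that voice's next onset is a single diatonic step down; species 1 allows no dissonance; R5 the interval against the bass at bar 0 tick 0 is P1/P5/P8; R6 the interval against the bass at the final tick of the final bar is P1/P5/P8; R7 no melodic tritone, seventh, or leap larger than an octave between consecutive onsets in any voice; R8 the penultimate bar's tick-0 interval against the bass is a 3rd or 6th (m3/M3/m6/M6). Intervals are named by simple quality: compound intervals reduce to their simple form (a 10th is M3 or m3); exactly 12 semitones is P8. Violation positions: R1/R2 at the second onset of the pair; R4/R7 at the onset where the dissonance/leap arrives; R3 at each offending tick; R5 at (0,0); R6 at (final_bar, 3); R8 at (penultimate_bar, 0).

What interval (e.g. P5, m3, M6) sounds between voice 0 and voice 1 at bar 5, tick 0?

P8

voice 0=F2 voice 1=F3 -> P8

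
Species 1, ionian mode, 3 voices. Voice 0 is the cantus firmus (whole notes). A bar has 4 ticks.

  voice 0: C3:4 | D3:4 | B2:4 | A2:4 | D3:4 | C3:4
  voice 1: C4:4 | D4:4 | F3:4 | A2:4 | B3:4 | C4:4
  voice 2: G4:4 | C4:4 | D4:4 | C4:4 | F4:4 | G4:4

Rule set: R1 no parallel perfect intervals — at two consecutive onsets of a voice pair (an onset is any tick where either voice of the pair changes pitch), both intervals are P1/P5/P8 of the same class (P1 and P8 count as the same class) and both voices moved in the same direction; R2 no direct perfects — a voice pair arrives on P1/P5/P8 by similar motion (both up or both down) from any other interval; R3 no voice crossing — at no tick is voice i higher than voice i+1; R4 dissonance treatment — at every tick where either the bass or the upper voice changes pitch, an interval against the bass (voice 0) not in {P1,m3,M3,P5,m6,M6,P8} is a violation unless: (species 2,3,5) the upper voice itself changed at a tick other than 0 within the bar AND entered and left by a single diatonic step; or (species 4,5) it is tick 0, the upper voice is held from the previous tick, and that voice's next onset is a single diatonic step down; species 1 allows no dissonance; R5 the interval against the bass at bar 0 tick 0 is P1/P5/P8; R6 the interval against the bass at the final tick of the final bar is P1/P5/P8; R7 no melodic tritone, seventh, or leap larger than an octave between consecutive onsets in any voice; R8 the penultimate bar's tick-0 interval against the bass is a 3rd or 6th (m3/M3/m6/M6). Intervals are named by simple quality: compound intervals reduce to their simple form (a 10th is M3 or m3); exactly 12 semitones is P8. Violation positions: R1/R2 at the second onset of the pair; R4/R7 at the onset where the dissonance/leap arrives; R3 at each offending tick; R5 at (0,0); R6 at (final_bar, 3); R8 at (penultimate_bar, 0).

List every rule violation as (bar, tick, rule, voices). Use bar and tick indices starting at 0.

(1, 0, R1, (0, 1))
(1, 0, R3, (1, 2))
(1, 0, R4, (0, 2))
(1, 1, R3, (1, 2))
(1, 2, R3, (1, 2))
(1, 3, R3, (1, 2))
(2, 0, R4, (0, 1))
(3, 0, R2, (0, 1))
(4, 0, R7, (1,))
(5, 0, R2, (1, 2))

bar 0: v0=C3 v1=C4 v2=G4 downbeat P5
bar 1: v0=D3 v1=D4 v2=C4 downbeat m7
bar 2: v0=B2 v1=F3 v2=D4 downbeat m3
bar 3: v0=A2 v1=A2 v2=C4 downbeat m3
bar 4: v0=D3 v1=B3 v2=F4 downbeat m3
bar 5: v0=C3 v1=C4 v2=G4 downbeat P5
  -> R1 @ bar 1 tick 0 v(0, 1): C3/C4 P8 -> D3/D4 P8 similar
  -> R3 @ bar 1 tick 0 v(1, 2): D4 above C4
  -> R4 @ bar 1 tick 0 v(0, 2): D3/C4 m7 untreated
  -> R3 @ bar 1 tick 1 v(1, 2): D4 above C4
  -> R3 @ bar 1 tick 2 v(1, 2): D4 above C4
  -> R3 @ bar 1 tick 3 v(1, 2): D4 above C4
  -> R4 @ bar 2 tick 0 v(0, 1): B2/F3 TT untreated
  -> R2 @ bar 3 tick 0 v(0, 1): B2/F3 TT -> A2/A2 P1 similar
  -> R7 @ bar 4 tick 0 v(1,): A2->B3 leap 14st
  -> R2 @ bar 5 tick 0 v(1, 2): B3/F4 TT -> C4/G4 P5 similar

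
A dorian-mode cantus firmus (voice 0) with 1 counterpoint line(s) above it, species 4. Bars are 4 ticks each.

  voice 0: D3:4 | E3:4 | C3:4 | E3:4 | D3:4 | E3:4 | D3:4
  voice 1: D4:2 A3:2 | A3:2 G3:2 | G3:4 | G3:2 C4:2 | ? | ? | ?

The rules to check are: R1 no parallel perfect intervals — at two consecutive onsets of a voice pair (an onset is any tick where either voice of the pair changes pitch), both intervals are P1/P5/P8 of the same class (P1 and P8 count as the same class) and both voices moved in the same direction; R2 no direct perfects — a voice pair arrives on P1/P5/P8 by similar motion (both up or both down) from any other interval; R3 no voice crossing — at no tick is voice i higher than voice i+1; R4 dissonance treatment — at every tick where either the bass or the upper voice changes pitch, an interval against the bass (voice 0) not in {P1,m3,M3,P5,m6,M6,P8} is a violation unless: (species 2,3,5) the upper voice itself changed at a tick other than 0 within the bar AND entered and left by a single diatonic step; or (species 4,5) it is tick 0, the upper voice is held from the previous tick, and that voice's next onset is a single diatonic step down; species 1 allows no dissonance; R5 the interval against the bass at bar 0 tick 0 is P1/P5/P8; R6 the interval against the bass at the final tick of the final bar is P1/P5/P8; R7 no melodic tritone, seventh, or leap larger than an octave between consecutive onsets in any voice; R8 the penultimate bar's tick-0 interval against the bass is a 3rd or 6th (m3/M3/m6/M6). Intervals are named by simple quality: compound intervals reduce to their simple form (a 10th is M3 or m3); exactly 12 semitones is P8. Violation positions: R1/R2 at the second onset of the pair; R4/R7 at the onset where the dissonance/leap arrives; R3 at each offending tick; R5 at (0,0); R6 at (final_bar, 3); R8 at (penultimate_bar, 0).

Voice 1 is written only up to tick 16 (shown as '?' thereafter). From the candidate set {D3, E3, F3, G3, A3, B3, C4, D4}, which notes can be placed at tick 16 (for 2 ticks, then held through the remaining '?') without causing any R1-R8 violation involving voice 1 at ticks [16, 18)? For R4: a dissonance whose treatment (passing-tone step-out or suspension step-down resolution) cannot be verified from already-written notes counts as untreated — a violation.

D3: violates R2,R7
E3: violates R4
F3: legal
G3: violates R4
A3: violates R2
B3: legal
C4: violates R4
D4: legal

{B3, D4, F3}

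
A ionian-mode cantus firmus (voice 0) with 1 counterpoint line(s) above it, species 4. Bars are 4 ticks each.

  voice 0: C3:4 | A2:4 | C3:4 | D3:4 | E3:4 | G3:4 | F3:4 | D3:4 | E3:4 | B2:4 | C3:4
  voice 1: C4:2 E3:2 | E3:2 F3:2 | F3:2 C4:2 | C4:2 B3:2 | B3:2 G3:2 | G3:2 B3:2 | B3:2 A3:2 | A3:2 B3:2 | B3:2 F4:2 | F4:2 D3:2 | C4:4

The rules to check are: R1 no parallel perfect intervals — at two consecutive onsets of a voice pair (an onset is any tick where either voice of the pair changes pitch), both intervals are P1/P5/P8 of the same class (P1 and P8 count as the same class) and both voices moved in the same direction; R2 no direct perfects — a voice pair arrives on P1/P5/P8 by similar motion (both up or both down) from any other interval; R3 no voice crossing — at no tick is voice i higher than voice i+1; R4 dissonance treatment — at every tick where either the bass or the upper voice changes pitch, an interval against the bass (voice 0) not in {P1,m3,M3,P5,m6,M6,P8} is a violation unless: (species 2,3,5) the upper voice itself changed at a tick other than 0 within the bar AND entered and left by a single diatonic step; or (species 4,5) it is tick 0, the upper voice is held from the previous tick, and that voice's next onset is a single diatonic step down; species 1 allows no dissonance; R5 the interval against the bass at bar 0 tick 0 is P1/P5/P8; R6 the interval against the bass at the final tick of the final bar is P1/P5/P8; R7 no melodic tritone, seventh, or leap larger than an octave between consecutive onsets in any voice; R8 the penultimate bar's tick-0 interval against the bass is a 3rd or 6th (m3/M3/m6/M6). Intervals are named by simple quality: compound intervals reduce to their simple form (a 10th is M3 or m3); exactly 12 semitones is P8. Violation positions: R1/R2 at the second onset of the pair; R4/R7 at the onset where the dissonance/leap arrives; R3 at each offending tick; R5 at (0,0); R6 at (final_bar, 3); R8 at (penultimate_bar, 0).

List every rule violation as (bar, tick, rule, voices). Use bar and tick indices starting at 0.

(2, 0, R4, (0, 1))
(8, 2, R4, (0, 1))
(8, 2, R7, (1,))
(9, 0, R4, (0, 1))
(9, 0, R8, (0, 1))
(9, 2, R7, (1,))
(10, 0, R2, (0, 1))
(10, 0, R7, (1,))

bar 0: v0=C3 v1=C4 downbeat P8
bar 1: v0=A2 v1=E3 downbeat P5
bar 2: v0=C3 v1=F3 downbeat P4
bar 3: v0=D3 v1=C4 downbeat m7
bar 4: v0=E3 v1=B3 downbeat P5
bar 5: v0=G3 v1=G3 downbeat P1
bar 6: v0=F3 v1=B3 downbeat TT
bar 7: v0=D3 v1=A3 downbeat P5
bar 8: v0=E3 v1=B3 downbeat P5
bar 9: v0=B2 v1=F4 downbeat TT
bar 10: v0=C3 v1=C4 downbeat P8
  -> R4 @ bar 2 tick 0 v(0, 1): C3/F3 P4 untreated
  -> R4 @ bar 8 tick 2 v(0, 1): E3/F4 m2 untreated
  -> R7 @ bar 8 tick 2 v(1,): B3->F4 leap 6st
  -> R4 @ bar 9 tick 0 v(0, 1): B2/F4 TT untreated
  -> R8 @ bar 9 tick 0 v(0, 1): penult TT not 3rd/6th
  -> R7 @ bar 9 tick 2 v(1,): F4->D3 leap 15st
  -> R2 @ bar 10 tick 0 v(0, 1): B2/D3 m3 -> C3/C4 P8 similar
  -> R7 @ bar 10 tick 0 v(1,): D3->C4 leap 10st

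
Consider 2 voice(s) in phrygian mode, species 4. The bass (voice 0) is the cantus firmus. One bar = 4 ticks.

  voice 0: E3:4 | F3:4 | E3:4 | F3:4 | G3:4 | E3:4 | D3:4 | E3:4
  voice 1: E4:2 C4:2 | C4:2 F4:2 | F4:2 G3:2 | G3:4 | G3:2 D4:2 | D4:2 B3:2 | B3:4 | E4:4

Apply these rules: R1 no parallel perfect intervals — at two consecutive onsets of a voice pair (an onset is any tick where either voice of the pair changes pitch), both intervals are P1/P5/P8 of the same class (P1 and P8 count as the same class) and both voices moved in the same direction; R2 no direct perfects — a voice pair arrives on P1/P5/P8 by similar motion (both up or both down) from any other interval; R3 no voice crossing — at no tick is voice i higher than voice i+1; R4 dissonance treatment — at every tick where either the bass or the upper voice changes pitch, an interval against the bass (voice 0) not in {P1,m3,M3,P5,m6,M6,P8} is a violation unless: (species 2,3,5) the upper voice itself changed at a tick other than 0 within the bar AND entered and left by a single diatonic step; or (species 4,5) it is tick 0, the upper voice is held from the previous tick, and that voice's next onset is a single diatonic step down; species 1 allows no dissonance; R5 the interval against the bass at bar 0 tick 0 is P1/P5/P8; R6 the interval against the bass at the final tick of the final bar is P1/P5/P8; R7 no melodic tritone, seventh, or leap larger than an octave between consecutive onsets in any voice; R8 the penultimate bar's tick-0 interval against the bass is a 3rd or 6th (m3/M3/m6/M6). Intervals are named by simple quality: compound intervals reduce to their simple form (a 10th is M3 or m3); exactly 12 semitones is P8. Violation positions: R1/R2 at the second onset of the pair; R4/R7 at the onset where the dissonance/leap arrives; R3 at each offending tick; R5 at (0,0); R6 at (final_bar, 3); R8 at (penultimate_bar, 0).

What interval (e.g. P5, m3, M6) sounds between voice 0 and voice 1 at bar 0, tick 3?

voice 0=E3 voice 1=C4 -> m6

m6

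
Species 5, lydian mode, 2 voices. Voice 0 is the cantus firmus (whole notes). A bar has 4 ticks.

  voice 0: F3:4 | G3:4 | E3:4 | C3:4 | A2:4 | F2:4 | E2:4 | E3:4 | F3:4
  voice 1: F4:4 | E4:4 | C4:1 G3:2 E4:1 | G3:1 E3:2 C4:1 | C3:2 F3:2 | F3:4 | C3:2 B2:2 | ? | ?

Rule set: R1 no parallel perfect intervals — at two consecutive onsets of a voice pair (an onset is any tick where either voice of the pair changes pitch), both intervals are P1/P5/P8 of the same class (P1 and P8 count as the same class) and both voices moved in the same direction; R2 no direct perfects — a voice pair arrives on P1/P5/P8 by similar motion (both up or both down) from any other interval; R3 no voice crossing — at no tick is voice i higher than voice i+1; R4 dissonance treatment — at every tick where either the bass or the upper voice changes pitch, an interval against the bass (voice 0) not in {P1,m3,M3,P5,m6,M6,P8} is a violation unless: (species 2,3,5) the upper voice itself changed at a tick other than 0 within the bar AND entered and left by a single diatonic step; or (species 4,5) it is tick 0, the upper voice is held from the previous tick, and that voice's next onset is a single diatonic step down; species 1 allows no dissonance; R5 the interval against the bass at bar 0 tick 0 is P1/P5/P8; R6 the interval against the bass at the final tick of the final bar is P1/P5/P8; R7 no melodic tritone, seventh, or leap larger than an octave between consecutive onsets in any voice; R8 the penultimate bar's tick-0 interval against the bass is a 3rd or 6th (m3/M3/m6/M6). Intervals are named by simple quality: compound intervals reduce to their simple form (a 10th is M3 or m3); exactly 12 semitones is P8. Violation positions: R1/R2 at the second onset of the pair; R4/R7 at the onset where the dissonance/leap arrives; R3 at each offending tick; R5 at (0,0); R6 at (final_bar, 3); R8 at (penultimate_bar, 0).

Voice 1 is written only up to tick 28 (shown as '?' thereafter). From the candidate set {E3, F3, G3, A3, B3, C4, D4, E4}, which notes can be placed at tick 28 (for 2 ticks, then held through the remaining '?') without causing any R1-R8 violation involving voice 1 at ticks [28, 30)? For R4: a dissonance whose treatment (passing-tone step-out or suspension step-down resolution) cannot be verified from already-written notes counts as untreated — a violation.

E3: violates R2,R8
F3: violates R4,R7,R8
G3: legal
A3: violates R4,R7,R8
B3: violates R1,R8
C4: violates R7
D4: violates R4,R7,R8
E4: violates R2,R7,R8

{G3}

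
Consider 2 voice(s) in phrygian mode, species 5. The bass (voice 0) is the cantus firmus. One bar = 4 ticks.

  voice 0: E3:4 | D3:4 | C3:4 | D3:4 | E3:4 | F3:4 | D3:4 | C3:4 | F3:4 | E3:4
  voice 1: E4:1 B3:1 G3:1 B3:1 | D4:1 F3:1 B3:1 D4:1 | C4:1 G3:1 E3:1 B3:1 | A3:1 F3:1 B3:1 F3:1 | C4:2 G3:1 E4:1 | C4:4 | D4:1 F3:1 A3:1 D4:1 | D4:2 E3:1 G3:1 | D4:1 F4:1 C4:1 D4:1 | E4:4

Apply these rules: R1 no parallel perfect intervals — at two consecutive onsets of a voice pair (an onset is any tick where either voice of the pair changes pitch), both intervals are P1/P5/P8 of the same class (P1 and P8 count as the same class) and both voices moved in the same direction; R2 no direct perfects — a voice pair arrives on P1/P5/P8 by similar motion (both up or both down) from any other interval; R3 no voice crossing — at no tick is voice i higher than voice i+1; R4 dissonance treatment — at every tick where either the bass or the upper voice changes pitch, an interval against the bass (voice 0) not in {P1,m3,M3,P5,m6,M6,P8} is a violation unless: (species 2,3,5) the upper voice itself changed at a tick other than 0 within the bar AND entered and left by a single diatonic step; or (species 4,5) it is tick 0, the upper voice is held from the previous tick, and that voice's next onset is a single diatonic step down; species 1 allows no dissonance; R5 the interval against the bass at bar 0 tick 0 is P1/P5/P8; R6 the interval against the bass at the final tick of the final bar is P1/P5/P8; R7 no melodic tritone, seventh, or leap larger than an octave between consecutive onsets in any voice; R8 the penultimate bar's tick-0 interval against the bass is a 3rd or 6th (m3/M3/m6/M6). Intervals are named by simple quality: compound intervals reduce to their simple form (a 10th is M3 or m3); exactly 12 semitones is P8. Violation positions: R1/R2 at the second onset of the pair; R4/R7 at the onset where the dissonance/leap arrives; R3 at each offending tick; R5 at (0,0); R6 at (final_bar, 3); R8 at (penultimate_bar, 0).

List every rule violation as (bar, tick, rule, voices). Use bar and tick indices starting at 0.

(1, 2, R7, (1,))
(2, 0, R1, (0, 1))
(2, 3, R4, (0, 1))
(3, 2, R7, (1,))
(3, 3, R7, (1,))
(7, 0, R4, (0, 1))
(7, 2, R7, (1,))

bar 0: v0=E3 v1=E4 downbeat P8
bar 1: v0=D3 v1=D4 downbeat P8
bar 2: v0=C3 v1=C4 downbeat P8
bar 3: v0=D3 v1=A3 downbeat P5
bar 4: v0=E3 v1=C4 downbeat m6
bar 5: v0=F3 v1=C4 downbeat P5
bar 6: v0=D3 v1=D4 downbeat P8
bar 7: v0=C3 v1=D4 downbeat M2
bar 8: v0=F3 v1=D4 downbeat M6
bar 9: v0=E3 v1=E4 downbeat P8
  -> R7 @ bar 1 tick 2 v(1,): F3->B3 leap 6st
  -> R1 @ bar 2 tick 0 v(0, 1): D3/D4 P8 -> C3/C4 P8 similar
  -> R4 @ bar 2 tick 3 v(0, 1): C3/B3 M7 untreated
  -> R7 @ bar 3 tick 2 v(1,): F3->B3 leap 6st
  -> R7 @ bar 3 tick 3 v(1,): B3->F3 leap 6st
  -> R4 @ bar 7 tick 0 v(0, 1): C3/D4 M2 untreated
  -> R7 @ bar 7 tick 2 v(1,): D4->E3 leap 10st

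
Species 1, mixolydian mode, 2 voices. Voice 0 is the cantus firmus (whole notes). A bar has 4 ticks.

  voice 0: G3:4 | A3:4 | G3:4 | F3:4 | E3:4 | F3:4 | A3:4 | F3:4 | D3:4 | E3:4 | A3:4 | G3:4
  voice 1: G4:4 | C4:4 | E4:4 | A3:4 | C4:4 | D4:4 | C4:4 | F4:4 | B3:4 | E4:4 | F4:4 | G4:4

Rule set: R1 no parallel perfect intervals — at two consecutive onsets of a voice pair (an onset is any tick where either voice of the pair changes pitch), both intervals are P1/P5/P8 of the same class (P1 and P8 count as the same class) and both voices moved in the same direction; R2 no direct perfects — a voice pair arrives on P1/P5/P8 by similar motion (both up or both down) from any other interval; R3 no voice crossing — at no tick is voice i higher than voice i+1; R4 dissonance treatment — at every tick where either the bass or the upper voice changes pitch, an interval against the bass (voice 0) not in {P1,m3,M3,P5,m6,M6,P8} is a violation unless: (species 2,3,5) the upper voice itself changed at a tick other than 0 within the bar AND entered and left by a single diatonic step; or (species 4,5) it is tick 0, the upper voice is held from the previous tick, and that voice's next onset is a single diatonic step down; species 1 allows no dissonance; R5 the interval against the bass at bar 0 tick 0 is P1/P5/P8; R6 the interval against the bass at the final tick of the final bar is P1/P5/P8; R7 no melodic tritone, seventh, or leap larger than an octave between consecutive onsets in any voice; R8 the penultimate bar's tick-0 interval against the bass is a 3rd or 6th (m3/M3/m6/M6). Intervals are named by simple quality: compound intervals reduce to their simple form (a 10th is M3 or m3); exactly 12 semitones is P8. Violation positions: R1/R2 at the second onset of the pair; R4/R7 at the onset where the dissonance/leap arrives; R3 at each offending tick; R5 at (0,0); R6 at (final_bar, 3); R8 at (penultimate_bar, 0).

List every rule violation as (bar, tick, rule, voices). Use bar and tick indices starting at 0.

(8, 0, R7, (1,))
(9, 0, R2, (0, 1))

bar 0: v0=G3 v1=G4 downbeat P8
bar 1: v0=A3 v1=C4 downbeat m3
bar 2: v0=G3 v1=E4 downbeat M6
bar 3: v0=F3 v1=A3 downbeat M3
bar 4: v0=E3 v1=C4 downbeat m6
bar 5: v0=F3 v1=D4 downbeat M6
bar 6: v0=A3 v1=C4 downbeat m3
bar 7: v0=F3 v1=F4 downbeat P8
bar 8: v0=D3 v1=B3 downbeat M6
bar 9: v0=E3 v1=E4 downbeat P8
bar 10: v0=A3 v1=F4 downbeat m6
bar 11: v0=G3 v1=G4 downbeat P8
  -> R7 @ bar 8 tick 0 v(1,): F4->B3 leap 6st
  -> R2 @ bar 9 tick 0 v(0, 1): D3/B3 M6 -> E3/E4 P8 similar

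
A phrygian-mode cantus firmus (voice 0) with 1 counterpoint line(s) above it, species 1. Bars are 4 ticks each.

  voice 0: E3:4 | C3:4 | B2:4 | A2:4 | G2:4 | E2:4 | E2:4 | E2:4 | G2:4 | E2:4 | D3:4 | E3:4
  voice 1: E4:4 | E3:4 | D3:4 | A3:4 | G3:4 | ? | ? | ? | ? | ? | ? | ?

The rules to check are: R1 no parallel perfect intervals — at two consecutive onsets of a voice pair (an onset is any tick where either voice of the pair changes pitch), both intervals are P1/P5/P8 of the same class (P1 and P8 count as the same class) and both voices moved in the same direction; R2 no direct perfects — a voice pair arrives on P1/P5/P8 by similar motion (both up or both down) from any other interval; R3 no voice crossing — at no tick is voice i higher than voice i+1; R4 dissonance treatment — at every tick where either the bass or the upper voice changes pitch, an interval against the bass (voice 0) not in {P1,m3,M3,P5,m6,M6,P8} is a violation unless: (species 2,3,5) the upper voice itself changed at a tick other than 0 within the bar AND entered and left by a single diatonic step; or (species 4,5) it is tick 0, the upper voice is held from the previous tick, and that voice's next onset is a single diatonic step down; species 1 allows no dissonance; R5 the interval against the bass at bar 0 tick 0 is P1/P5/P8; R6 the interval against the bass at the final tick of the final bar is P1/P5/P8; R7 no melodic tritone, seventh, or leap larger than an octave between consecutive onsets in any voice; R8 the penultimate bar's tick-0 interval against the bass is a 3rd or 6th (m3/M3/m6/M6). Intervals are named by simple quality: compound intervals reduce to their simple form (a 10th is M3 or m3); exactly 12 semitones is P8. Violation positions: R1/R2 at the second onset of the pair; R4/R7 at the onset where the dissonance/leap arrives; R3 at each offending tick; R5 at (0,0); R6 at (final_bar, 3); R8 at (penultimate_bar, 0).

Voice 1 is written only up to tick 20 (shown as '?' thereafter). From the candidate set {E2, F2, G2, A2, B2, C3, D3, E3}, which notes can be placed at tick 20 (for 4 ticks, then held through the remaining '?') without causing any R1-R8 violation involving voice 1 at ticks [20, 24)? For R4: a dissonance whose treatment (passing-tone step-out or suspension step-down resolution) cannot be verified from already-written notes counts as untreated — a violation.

E2: violates R1,R7
F2: violates R4,R7
G2: legal
A2: violates R4,R7
B2: violates R2
C3: legal
D3: violates R4
E3: violates R1

{C3, G2}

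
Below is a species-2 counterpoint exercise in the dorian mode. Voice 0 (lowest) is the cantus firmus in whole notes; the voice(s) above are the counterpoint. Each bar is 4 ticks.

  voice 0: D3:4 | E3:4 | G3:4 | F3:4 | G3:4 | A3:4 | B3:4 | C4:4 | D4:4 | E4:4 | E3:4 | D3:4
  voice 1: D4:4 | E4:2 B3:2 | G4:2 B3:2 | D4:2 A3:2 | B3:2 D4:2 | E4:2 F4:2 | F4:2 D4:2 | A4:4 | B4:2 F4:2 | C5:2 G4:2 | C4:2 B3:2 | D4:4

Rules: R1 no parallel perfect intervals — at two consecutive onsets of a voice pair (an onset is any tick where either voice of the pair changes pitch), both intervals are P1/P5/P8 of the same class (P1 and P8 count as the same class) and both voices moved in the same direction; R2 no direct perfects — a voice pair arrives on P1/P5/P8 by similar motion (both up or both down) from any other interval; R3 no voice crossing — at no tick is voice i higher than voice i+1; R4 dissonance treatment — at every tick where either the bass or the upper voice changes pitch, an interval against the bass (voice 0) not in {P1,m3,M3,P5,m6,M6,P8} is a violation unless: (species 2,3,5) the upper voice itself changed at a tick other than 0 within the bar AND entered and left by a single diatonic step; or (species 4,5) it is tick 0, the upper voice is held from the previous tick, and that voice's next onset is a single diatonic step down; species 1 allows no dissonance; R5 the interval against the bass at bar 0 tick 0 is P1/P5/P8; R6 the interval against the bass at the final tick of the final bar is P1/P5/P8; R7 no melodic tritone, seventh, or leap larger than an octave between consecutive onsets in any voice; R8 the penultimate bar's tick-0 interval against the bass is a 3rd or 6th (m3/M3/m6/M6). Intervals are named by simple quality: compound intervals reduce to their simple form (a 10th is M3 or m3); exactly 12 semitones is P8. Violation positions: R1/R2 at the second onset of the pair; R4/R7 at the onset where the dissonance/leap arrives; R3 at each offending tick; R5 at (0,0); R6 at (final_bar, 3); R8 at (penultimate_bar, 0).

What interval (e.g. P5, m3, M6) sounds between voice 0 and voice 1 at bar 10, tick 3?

voice 0=E3 voice 1=B3 -> P5

P5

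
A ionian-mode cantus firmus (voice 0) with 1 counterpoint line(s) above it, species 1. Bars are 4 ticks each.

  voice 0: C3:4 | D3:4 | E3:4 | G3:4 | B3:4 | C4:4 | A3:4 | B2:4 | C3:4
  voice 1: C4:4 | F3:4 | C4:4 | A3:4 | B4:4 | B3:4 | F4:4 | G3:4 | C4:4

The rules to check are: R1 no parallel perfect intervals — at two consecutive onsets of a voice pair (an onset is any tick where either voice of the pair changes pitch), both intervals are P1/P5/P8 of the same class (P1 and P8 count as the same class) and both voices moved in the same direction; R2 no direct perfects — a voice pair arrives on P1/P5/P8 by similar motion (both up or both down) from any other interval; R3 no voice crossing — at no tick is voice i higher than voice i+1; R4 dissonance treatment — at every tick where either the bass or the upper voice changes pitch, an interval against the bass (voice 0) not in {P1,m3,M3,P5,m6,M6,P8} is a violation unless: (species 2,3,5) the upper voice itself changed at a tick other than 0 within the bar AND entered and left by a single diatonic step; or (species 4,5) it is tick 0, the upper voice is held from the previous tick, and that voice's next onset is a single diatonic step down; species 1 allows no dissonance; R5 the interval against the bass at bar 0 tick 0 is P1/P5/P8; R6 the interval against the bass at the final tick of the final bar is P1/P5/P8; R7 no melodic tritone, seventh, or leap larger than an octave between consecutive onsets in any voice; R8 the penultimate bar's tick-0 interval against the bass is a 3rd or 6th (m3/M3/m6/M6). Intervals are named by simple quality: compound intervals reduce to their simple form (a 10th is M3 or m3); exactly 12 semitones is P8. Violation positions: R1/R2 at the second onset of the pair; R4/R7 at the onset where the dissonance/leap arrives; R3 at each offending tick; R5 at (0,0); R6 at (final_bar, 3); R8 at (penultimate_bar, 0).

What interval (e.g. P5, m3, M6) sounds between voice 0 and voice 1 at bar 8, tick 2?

voice 0=C3 voice 1=C4 -> P8

P8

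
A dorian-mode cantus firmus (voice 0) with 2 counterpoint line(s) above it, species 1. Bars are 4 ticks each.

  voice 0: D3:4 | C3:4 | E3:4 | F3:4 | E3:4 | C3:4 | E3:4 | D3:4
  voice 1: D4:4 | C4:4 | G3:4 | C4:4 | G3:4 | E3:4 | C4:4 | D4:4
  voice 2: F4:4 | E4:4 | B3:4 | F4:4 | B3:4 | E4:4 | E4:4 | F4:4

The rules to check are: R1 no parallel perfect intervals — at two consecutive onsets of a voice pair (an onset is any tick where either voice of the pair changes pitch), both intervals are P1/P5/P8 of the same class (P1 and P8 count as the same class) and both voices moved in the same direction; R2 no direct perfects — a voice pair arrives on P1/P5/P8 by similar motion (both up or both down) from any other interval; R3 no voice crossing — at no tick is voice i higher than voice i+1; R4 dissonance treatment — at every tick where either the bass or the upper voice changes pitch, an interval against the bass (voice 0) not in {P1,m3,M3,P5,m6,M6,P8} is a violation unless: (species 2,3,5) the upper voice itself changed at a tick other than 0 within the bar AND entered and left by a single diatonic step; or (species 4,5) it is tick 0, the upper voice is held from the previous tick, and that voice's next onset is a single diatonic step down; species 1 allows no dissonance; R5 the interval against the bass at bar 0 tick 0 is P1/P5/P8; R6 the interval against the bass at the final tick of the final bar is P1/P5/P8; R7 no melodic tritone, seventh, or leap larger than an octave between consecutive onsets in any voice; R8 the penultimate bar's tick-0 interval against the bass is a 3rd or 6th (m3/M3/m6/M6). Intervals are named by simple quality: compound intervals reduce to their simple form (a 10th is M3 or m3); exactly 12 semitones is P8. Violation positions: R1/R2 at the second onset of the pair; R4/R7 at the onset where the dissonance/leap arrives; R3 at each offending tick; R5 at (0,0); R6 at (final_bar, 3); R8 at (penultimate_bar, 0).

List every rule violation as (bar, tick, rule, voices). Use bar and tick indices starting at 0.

bar 0: v0=D3 v1=D4 v2=F4 downbeat m3
bar 1: v0=C3 v1=C4 v2=E4 downbeat M3
bar 2: v0=E3 v1=G3 v2=B3 downbeat P5
bar 3: v0=F3 v1=C4 v2=F4 downbeat P8
bar 4: v0=E3 v1=G3 v2=B3 downbeat P5
bar 5: v0=C3 v1=E3 v2=E4 downbeat M3
bar 6: v0=E3 v1=C4 v2=E4 downbeat P8
bar 7: v0=D3 v1=D4 v2=F4 downbeat m3
  -> R5 @ bar 0 tick 0 v(0, 2): opens on m3
  -> R1 @ bar 1 tick 0 v(0, 1): D3/D4 P8 -> C3/C4 P8 similar
  -> R2 @ bar 3 tick 0 v(0, 1): E3/G3 m3 -> F3/C4 P5 similar
  -> R2 @ bar 3 tick 0 v(0, 2): E3/B3 P5 -> F3/F4 P8 similar
  -> R7 @ bar 3 tick 0 v(2,): B3->F4 leap 6st
  -> R2 @ bar 4 tick 0 v(0, 2): F3/F4 P8 -> E3/B3 P5 similar
  -> R7 @ bar 4 tick 0 v(2,): F4->B3 leap 6st
  -> R8 @ bar 6 tick 0 v(0, 2): penult P8 not 3rd/6th
  -> R6 @ bar 7 tick 3 v(0, 2): closes on m3

(0, 0, R5, (0, 2))
(1, 0, R1, (0, 1))
(3, 0, R2, (0, 1))
(3, 0, R2, (0, 2))
(3, 0, R7, (2,))
(4, 0, R2, (0, 2))
(4, 0, R7, (2,))
(6, 0, R8, (0, 2))
(7, 3, R6, (0, 2))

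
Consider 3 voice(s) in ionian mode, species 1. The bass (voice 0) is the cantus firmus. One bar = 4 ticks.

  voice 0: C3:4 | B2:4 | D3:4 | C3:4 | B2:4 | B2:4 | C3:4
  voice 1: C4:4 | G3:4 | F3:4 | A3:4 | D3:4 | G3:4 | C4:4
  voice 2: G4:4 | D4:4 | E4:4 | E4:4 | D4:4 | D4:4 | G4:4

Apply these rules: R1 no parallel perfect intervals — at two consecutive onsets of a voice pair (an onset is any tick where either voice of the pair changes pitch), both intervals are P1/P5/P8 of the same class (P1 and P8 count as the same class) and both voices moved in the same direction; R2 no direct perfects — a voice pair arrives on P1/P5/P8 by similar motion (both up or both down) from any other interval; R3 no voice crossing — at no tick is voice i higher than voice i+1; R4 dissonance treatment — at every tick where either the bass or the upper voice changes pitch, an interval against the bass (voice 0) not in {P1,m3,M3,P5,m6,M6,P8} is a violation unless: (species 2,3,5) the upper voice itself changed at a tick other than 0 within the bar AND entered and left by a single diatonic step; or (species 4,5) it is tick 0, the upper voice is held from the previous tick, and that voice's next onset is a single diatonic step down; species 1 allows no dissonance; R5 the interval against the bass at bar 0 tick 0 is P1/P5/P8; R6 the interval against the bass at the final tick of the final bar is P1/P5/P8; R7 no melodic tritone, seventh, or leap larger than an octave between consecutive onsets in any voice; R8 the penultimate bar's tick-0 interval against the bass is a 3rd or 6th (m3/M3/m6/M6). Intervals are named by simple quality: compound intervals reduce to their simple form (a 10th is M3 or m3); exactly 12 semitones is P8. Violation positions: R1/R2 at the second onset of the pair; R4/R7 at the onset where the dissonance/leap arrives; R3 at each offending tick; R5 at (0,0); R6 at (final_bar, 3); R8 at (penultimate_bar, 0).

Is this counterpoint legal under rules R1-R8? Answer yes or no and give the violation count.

bar 0: v0=C3 v1=C4 v2=G4 (P5)
bar 1: v0=B2 v1=G3 v2=D4 (m3)
bar 2: v0=D3 v1=F3 v2=E4 (M2)
bar 3: v0=C3 v1=A3 v2=E4 (M3)
bar 4: v0=B2 v1=D3 v2=D4 (m3)
bar 5: v0=B2 v1=G3 v2=D4 (m3)
bar 6: v0=C3 v1=C4 v2=G4 (P5)
  R1 @ bar1.0: C4/G4 P5 -> G3/D4 P5 similar
  R4 @ bar2.0: D3/E4 M2 untreated
  R2 @ bar4.0: A3/E4 P5 -> D3/D4 P8 similar
  R1 @ bar6.0: G3/D4 P5 -> C4/G4 P5 similar
  R2 @ bar6.0: B2/G3 m6 -> C3/C4 P8 similar
  R2 @ bar6.0: B2/D4 m3 -> C3/G4 P5 similar

No (6 violations)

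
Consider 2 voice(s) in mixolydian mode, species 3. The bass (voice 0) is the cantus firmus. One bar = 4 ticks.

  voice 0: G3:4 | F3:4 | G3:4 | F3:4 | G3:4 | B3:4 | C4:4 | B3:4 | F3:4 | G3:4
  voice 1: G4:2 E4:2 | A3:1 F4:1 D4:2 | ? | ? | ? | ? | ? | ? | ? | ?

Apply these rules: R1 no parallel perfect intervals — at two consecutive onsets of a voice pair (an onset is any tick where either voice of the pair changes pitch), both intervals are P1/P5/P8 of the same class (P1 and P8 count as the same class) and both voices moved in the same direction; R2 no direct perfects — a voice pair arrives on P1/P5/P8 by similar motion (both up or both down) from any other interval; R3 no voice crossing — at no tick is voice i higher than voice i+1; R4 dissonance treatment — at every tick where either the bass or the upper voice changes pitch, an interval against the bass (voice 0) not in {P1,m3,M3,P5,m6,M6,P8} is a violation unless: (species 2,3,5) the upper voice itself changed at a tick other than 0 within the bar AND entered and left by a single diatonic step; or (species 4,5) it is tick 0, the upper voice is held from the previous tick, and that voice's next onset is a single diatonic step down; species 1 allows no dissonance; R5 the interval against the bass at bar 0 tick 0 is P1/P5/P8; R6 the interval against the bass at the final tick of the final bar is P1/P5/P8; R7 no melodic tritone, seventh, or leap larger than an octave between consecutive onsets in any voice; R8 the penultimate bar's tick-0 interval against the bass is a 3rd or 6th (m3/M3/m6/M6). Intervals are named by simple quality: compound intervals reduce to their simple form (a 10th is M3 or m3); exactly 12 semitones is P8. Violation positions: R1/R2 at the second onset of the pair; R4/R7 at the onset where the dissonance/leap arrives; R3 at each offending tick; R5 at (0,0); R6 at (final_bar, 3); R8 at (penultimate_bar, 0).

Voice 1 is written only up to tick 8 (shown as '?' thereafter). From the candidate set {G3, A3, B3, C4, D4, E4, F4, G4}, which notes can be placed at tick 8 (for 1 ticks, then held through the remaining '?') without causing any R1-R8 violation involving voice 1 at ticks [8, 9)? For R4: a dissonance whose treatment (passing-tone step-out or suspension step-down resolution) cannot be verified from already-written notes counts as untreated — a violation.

{B3, D4, E4, G3}

G3: legal
A3: violates R4
B3: legal
C4: violates R4
D4: legal
E4: legal
F4: violates R4
G4: violates R2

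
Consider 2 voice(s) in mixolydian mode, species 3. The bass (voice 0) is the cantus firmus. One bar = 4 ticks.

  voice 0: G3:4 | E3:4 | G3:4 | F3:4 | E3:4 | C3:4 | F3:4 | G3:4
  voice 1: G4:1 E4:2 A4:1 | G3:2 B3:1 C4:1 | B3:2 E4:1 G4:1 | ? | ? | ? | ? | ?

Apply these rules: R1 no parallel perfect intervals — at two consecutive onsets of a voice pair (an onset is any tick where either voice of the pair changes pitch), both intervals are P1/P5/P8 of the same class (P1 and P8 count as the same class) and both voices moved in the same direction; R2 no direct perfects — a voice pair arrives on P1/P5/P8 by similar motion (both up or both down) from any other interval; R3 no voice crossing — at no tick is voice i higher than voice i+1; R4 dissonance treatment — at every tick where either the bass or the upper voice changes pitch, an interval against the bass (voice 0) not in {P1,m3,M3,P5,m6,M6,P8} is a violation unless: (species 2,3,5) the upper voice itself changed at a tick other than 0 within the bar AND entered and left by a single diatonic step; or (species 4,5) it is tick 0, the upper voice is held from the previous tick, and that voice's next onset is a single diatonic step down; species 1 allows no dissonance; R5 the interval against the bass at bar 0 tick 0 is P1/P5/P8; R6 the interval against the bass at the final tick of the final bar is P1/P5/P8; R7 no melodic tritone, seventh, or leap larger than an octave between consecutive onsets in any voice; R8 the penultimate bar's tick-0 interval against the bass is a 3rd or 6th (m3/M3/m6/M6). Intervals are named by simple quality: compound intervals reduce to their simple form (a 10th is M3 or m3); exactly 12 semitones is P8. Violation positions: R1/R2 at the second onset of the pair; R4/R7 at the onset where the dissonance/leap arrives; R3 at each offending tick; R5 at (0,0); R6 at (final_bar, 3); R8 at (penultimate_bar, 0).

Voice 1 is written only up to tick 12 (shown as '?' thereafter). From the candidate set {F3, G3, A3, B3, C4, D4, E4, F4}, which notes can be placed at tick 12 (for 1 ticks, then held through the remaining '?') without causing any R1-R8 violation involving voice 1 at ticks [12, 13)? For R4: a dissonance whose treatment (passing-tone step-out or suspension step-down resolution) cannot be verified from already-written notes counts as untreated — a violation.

F3: violates R1,R7
G3: violates R4
A3: violates R7
B3: violates R4
C4: violates R2
D4: legal
E4: violates R4
F4: violates R1

{D4}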